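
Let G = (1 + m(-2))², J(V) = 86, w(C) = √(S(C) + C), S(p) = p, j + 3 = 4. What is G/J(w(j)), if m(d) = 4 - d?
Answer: 49/86 ≈ 0.56977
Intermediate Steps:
j = 1 (j = -3 + 4 = 1)
w(C) = √2*√C (w(C) = √(C + C) = √(2*C) = √2*√C)
G = 49 (G = (1 + (4 - 1*(-2)))² = (1 + (4 + 2))² = (1 + 6)² = 7² = 49)
G/J(w(j)) = 49/86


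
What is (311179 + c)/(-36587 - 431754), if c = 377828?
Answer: -689007/468341 ≈ -1.4712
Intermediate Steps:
(311179 + c)/(-36587 - 431754) = (311179 + 377828)/(-36587 - 431754) = 689007/(-468341) = 689007*(-1/468341) = -689007/468341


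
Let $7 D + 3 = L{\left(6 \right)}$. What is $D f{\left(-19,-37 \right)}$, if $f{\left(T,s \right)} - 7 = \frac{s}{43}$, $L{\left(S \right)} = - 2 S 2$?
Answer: $- \frac{7128}{301} \approx -23.681$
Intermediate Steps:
$L{\left(S \right)} = - 4 S$
$f{\left(T,s \right)} = 7 + \frac{s}{43}$
$D = - \frac{27}{7}$ ($D = - \frac{3}{7} + \frac{\left(-4\right) 6}{7} = - \frac{3}{7} + \frac{1}{7} \left(-24\right) = - \frac{3}{7} - \frac{24}{7} = - \frac{27}{7} \approx -3.8571$)
$D f{\left(-19,-37 \right)} = - \frac{27 \left(7 + \frac{1}{43} \left(-37\right)\right)}{7} = - \frac{27 \left(7 - \frac{37}{43}\right)}{7} = \left(- \frac{27}{7}\right) \frac{264}{43} = - \frac{7128}{301}$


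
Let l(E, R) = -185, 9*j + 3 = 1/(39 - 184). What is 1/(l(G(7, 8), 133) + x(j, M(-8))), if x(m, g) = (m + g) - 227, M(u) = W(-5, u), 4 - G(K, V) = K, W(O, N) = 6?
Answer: -1305/530266 ≈ -0.0024610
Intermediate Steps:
G(K, V) = 4 - K
j = -436/1305 (j = -1/3 + 1/(9*(39 - 184)) = -1/3 + (1/9)/(-145) = -1/3 + (1/9)*(-1/145) = -1/3 - 1/1305 = -436/1305 ≈ -0.33410)
M(u) = 6
x(m, g) = -227 + g + m (x(m, g) = (g + m) - 227 = -227 + g + m)
1/(l(G(7, 8), 133) + x(j, M(-8))) = 1/(-185 + (-227 + 6 - 436/1305)) = 1/(-185 - 288841/1305) = 1/(-530266/1305) = -1305/530266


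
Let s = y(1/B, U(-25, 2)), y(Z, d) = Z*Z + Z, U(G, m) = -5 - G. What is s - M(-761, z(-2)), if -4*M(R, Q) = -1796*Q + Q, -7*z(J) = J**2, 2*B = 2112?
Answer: 2001676519/7805952 ≈ 256.43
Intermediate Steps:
B = 1056 (B = (1/2)*2112 = 1056)
z(J) = -J**2/7
M(R, Q) = 1795*Q/4 (M(R, Q) = -(-1796*Q + Q)/4 = -(-1795)*Q/4 = 1795*Q/4)
y(Z, d) = Z + Z**2 (y(Z, d) = Z**2 + Z = Z + Z**2)
s = 1057/1115136 (s = (1 + 1/1056)/1056 = (1/1056)*(1057/1056) = 1057/1115136 ≈ 0.00094787)
s - M(-761, z(-2)) = 1057/1115136 - 1795*(-1/7*(-2)**2)/4 = 1057/1115136 - 1795*(-1/7*4)/4 = 1057/1115136 - 1795*(-4)/(4*7) = 1057/1115136 - 1*(-1795/7) = 1057/1115136 + 1795/7 = 2001676519/7805952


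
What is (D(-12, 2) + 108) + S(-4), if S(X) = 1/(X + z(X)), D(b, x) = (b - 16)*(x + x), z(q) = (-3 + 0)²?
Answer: -19/5 ≈ -3.8000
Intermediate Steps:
z(q) = 9 (z(q) = (-3)² = 9)
D(b, x) = 2*x*(-16 + b) (D(b, x) = (-16 + b)*(2*x) = 2*x*(-16 + b))
S(X) = 1/(9 + X) (S(X) = 1/(X + 9) = 1/(9 + X))
(D(-12, 2) + 108) + S(-4) = (2*2*(-16 - 12) + 108) + 1/(9 - 4) = (2*2*(-28) + 108) + 1/5 = (-112 + 108) + ⅕ = -4 + ⅕ = -19/5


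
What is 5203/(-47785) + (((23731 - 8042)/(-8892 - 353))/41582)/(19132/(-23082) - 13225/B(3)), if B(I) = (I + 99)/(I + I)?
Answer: -3595411330813544221/33020721340133302330 ≈ -0.10888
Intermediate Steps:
B(I) = (99 + I)/(2*I) (B(I) = (99 + I)/((2*I)) = (99 + I)*(1/(2*I)) = (99 + I)/(2*I))
5203/(-47785) + (((23731 - 8042)/(-8892 - 353))/41582)/(19132/(-23082) - 13225/B(3)) = 5203/(-47785) + (((23731 - 8042)/(-8892 - 353))/41582)/(19132/(-23082) - 13225*6/(99 + 3)) = 5203*(-1/47785) + ((15689/(-9245))*(1/41582))/(19132*(-1/23082) - 13225/((½)*(⅓)*102)) = -5203/47785 + ((15689*(-1/9245))*(1/41582))/(-9566/11541 - 13225/17) = -5203/47785 + (-15689/9245*1/41582)/(-9566/11541 - 13225*1/17) = -5203/47785 - 15689/(384425590*(-9566/11541 - 13225/17)) = -5203/47785 - 15689/(384425590*(-152792347/196197)) = -5203/47785 - 15689/384425590*(-196197/152792347) = -5203/47785 + 181066749/3455134596644690 = -3595411330813544221/33020721340133302330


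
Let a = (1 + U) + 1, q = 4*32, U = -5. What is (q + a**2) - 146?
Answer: -9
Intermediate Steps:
q = 128
a = -3 (a = (1 - 5) + 1 = -4 + 1 = -3)
(q + a**2) - 146 = (128 + (-3)**2) - 146 = (128 + 9) - 146 = 137 - 146 = -9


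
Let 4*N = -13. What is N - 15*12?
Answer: -733/4 ≈ -183.25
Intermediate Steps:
N = -13/4 (N = (¼)*(-13) = -13/4 ≈ -3.2500)
N - 15*12 = -13/4 - 15*12 = -13/4 - 180 = -733/4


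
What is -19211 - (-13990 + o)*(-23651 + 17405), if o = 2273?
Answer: -73203593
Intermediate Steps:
-19211 - (-13990 + o)*(-23651 + 17405) = -19211 - (-13990 + 2273)*(-23651 + 17405) = -19211 - (-11717)*(-6246) = -19211 - 1*73184382 = -19211 - 73184382 = -73203593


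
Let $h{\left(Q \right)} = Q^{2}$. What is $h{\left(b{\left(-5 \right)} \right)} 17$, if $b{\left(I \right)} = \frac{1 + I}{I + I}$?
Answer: $\frac{68}{25} \approx 2.72$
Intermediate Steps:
$b{\left(I \right)} = \frac{1 + I}{2 I}$
$h{\left(b{\left(-5 \right)} \right)} 17 = \left(\frac{1 - 5}{2 \left(-5\right)}\right)^{2} \cdot 17 = \left(\frac{1}{2} \left(- \frac{1}{5}\right) \left(-4\right)\right)^{2} \cdot 17 = \left(\frac{2}{5}\right)^{2} \cdot 17 = \frac{4}{25} \cdot 17 = \frac{68}{25}$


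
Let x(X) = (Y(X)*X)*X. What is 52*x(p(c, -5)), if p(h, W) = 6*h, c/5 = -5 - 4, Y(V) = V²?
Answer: 276349320000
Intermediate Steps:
c = -45 (c = 5*(-5 - 4) = 5*(-9) = -45)
x(X) = X⁴ (x(X) = (X²*X)*X = X³*X = X⁴)
52*x(p(c, -5)) = 52*(6*(-45))⁴ = 52*(-270)⁴ = 52*5314410000 = 276349320000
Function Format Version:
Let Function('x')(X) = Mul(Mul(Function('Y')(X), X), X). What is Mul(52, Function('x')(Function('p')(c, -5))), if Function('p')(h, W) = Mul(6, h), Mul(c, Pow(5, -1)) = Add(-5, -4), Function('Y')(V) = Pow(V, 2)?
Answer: 276349320000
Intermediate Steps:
c = -45 (c = Mul(5, Add(-5, -4)) = Mul(5, -9) = -45)
Function('x')(X) = Pow(X, 4) (Function('x')(X) = Mul(Mul(Pow(X, 2), X), X) = Mul(Pow(X, 3), X) = Pow(X, 4))
Mul(52, Function('x')(Function('p')(c, -5))) = Mul(52, Pow(Mul(6, -45), 4)) = Mul(52, Pow(-270, 4)) = Mul(52, 5314410000) = 276349320000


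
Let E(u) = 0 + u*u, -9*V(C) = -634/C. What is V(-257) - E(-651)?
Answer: -980252347/2313 ≈ -4.2380e+5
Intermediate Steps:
V(C) = 634/(9*C) (V(C) = -(-634)/(9*C) = 634/(9*C))
E(u) = u**2 (E(u) = 0 + u**2 = u**2)
V(-257) - E(-651) = (634/9)/(-257) - 1*(-651)**2 = (634/9)*(-1/257) - 1*423801 = -634/2313 - 423801 = -980252347/2313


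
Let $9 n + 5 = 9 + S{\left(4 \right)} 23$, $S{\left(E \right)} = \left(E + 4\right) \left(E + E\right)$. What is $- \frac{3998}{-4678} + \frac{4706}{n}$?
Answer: $\frac{5667585}{191798} \approx 29.55$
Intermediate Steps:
$S{\left(E \right)} = 2 E \left(4 + E\right)$ ($S{\left(E \right)} = \left(4 + E\right) 2 E = 2 E \left(4 + E\right)$)
$n = 164$ ($n = - \frac{5}{9} + \frac{9 + 2 \cdot 4 \left(4 + 4\right) 23}{9} = - \frac{5}{9} + \frac{9 + 2 \cdot 4 \cdot 8 \cdot 23}{9} = - \frac{5}{9} + \frac{9 + 64 \cdot 23}{9} = - \frac{5}{9} + \frac{9 + 1472}{9} = - \frac{5}{9} + \frac{1}{9} \cdot 1481 = - \frac{5}{9} + \frac{1481}{9} = 164$)
$- \frac{3998}{-4678} + \frac{4706}{n} = - \frac{3998}{-4678} + \frac{4706}{164} = \left(-3998\right) \left(- \frac{1}{4678}\right) + 4706 \cdot \frac{1}{164} = \frac{1999}{2339} + \frac{2353}{82} = \frac{5667585}{191798}$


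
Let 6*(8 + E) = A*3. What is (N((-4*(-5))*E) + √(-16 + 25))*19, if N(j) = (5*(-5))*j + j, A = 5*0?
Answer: 73017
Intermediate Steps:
A = 0
E = -8 (E = -8 + (0*3)/6 = -8 + (⅙)*0 = -8 + 0 = -8)
N(j) = -24*j (N(j) = -25*j + j = -24*j)
(N((-4*(-5))*E) + √(-16 + 25))*19 = (-24*(-4*(-5))*(-8) + √(-16 + 25))*19 = (-480*(-8) + √9)*19 = (-24*(-160) + 3)*19 = (3840 + 3)*19 = 3843*19 = 73017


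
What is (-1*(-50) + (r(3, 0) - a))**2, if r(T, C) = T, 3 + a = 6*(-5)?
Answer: 7396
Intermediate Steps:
a = -33 (a = -3 + 6*(-5) = -3 - 30 = -33)
(-1*(-50) + (r(3, 0) - a))**2 = (-1*(-50) + (3 - 1*(-33)))**2 = (50 + (3 + 33))**2 = (50 + 36)**2 = 86**2 = 7396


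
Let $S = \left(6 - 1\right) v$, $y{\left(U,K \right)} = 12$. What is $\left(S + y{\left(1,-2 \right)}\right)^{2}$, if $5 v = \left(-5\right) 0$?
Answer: $144$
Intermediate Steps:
$v = 0$ ($v = \frac{\left(-5\right) 0}{5} = \frac{1}{5} \cdot 0 = 0$)
$S = 0$ ($S = \left(6 - 1\right) 0 = 5 \cdot 0 = 0$)
$\left(S + y{\left(1,-2 \right)}\right)^{2} = \left(0 + 12\right)^{2} = 12^{2} = 144$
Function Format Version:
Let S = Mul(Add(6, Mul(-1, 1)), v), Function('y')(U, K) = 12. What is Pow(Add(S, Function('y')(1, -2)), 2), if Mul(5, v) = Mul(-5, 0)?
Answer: 144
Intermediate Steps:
v = 0 (v = Mul(Rational(1, 5), Mul(-5, 0)) = Mul(Rational(1, 5), 0) = 0)
S = 0 (S = Mul(Add(6, Mul(-1, 1)), 0) = Mul(Add(6, -1), 0) = Mul(5, 0) = 0)
Pow(Add(S, Function('y')(1, -2)), 2) = Pow(Add(0, 12), 2) = Pow(12, 2) = 144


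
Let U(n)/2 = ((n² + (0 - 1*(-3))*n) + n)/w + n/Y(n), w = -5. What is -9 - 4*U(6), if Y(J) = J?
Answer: 79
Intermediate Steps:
U(n) = 2 - 8*n/5 - 2*n²/5 (U(n) = 2*(((n² + (0 - 1*(-3))*n) + n)/(-5) + n/n) = 2*(((n² + (0 + 3)*n) + n)*(-⅕) + 1) = 2*(((n² + 3*n) + n)*(-⅕) + 1) = 2*((n² + 4*n)*(-⅕) + 1) = 2*((-4*n/5 - n²/5) + 1) = 2*(1 - 4*n/5 - n²/5) = 2 - 8*n/5 - 2*n²/5)
-9 - 4*U(6) = -9 - 4*(2 - ⅖*6*(4 + 6)) = -9 - 4*(2 - ⅖*6*10) = -9 - 4*(2 - 24) = -9 - 4*(-22) = -9 + 88 = 79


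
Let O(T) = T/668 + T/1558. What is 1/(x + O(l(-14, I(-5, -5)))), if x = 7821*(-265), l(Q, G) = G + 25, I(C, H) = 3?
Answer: -130093/269626190754 ≈ -4.8249e-7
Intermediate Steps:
l(Q, G) = 25 + G
O(T) = 1113*T/520372 (O(T) = T*(1/668) + T*(1/1558) = T/668 + T/1558 = 1113*T/520372)
x = -2072565
1/(x + O(l(-14, I(-5, -5)))) = 1/(-2072565 + 1113*(25 + 3)/520372) = 1/(-2072565 + (1113/520372)*28) = 1/(-2072565 + 7791/130093) = 1/(-269626190754/130093) = -130093/269626190754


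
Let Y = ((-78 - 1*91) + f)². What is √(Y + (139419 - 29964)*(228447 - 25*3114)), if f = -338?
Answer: 6*√457884769 ≈ 1.2839e+5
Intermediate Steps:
Y = 257049 (Y = ((-78 - 1*91) - 338)² = ((-78 - 91) - 338)² = (-169 - 338)² = (-507)² = 257049)
√(Y + (139419 - 29964)*(228447 - 25*3114)) = √(257049 + (139419 - 29964)*(228447 - 25*3114)) = √(257049 + 109455*(228447 - 77850)) = √(257049 + 109455*150597) = √(257049 + 16483594635) = √16483851684 = 6*√457884769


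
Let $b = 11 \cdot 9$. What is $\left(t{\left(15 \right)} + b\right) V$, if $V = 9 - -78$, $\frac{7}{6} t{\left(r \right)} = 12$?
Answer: $\frac{66555}{7} \approx 9507.9$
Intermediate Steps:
$b = 99$
$t{\left(r \right)} = \frac{72}{7}$ ($t{\left(r \right)} = \frac{6}{7} \cdot 12 = \frac{72}{7}$)
$V = 87$ ($V = 9 + 78 = 87$)
$\left(t{\left(15 \right)} + b\right) V = \left(\frac{72}{7} + 99\right) 87 = \frac{765}{7} \cdot 87 = \frac{66555}{7}$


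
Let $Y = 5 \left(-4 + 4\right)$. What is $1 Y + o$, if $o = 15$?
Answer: $15$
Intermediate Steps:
$Y = 0$ ($Y = 5 \cdot 0 = 0$)
$1 Y + o = 1 \cdot 0 + 15 = 0 + 15 = 15$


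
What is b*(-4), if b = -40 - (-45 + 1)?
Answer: -16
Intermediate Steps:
b = 4 (b = -40 - 1*(-44) = -40 + 44 = 4)
b*(-4) = 4*(-4) = -16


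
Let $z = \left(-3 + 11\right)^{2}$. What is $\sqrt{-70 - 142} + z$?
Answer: $64 + 2 i \sqrt{53} \approx 64.0 + 14.56 i$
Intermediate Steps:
$z = 64$ ($z = 8^{2} = 64$)
$\sqrt{-70 - 142} + z = \sqrt{-70 - 142} + 64 = \sqrt{-212} + 64 = 2 i \sqrt{53} + 64 = 64 + 2 i \sqrt{53}$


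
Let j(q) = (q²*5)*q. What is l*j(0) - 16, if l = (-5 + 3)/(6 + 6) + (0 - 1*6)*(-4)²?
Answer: -16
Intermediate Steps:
l = -577/6 (l = -2/12 + (0 - 6)*16 = -2*1/12 - 6*16 = -⅙ - 96 = -577/6 ≈ -96.167)
j(q) = 5*q³ (j(q) = (5*q²)*q = 5*q³)
l*j(0) - 16 = -2885*0³/6 - 16 = -2885*0/6 - 16 = -577/6*0 - 16 = 0 - 16 = -16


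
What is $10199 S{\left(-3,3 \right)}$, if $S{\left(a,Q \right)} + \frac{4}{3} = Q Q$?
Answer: $\frac{234577}{3} \approx 78192.0$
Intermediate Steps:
$S{\left(a,Q \right)} = - \frac{4}{3} + Q^{2}$ ($S{\left(a,Q \right)} = - \frac{4}{3} + Q Q = - \frac{4}{3} + Q^{2}$)
$10199 S{\left(-3,3 \right)} = 10199 \left(- \frac{4}{3} + 3^{2}\right) = 10199 \left(- \frac{4}{3} + 9\right) = 10199 \cdot \frac{23}{3} = \frac{234577}{3}$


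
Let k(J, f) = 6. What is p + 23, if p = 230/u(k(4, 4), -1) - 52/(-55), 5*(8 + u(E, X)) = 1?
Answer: -11887/2145 ≈ -5.5417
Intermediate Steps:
u(E, X) = -39/5 (u(E, X) = -8 + (⅕)*1 = -8 + ⅕ = -39/5)
p = -61222/2145 (p = 230/(-39/5) - 52/(-55) = 230*(-5/39) - 52*(-1/55) = -1150/39 + 52/55 = -61222/2145 ≈ -28.542)
p + 23 = -61222/2145 + 23 = -11887/2145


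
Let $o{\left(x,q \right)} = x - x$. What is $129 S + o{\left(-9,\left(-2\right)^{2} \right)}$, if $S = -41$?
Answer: $-5289$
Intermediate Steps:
$o{\left(x,q \right)} = 0$
$129 S + o{\left(-9,\left(-2\right)^{2} \right)} = 129 \left(-41\right) + 0 = -5289 + 0 = -5289$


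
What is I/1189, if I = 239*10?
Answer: 2390/1189 ≈ 2.0101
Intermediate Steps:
I = 2390
I/1189 = 2390/1189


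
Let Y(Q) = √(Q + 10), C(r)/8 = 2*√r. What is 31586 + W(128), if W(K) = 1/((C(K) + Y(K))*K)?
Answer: 31586 - √138/4176640 + √2/32630 ≈ 31586.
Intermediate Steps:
C(r) = 16*√r (C(r) = 8*(2*√r) = 16*√r)
Y(Q) = √(10 + Q)
W(K) = 1/(K*(√(10 + K) + 16*√K)) (W(K) = 1/((16*√K + √(10 + K))*K) = 1/((√(10 + K) + 16*√K)*K) = 1/(K*(√(10 + K) + 16*√K)))
31586 + W(128) = 31586 + 1/(128*(√(10 + 128) + 16*√128)) = 31586 + 1/(128*(√138 + 16*(8*√2))) = 31586 + 1/(128*(√138 + 128*√2))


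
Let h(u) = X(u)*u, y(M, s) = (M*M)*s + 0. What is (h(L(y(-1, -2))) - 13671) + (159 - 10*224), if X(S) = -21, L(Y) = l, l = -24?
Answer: -15248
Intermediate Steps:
y(M, s) = s*M² (y(M, s) = M²*s + 0 = s*M² + 0 = s*M²)
L(Y) = -24
h(u) = -21*u
(h(L(y(-1, -2))) - 13671) + (159 - 10*224) = (-21*(-24) - 13671) + (159 - 10*224) = (504 - 13671) + (159 - 2240) = -13167 - 2081 = -15248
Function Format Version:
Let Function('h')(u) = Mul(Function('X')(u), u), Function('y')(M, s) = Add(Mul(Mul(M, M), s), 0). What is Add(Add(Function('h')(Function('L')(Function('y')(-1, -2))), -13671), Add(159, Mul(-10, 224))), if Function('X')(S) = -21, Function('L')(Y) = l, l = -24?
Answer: -15248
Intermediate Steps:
Function('y')(M, s) = Mul(s, Pow(M, 2)) (Function('y')(M, s) = Add(Mul(Pow(M, 2), s), 0) = Add(Mul(s, Pow(M, 2)), 0) = Mul(s, Pow(M, 2)))
Function('L')(Y) = -24
Function('h')(u) = Mul(-21, u)
Add(Add(Function('h')(Function('L')(Function('y')(-1, -2))), -13671), Add(159, Mul(-10, 224))) = Add(Add(Mul(-21, -24), -13671), Add(159, Mul(-10, 224))) = Add(Add(504, -13671), Add(159, -2240)) = Add(-13167, -2081) = -15248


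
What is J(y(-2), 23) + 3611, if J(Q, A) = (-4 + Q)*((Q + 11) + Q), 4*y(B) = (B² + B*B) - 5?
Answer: 28563/8 ≈ 3570.4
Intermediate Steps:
y(B) = -5/4 + B²/2 (y(B) = ((B² + B*B) - 5)/4 = ((B² + B²) - 5)/4 = (2*B² - 5)/4 = (-5 + 2*B²)/4 = -5/4 + B²/2)
J(Q, A) = (-4 + Q)*(11 + 2*Q) (J(Q, A) = (-4 + Q)*((11 + Q) + Q) = (-4 + Q)*(11 + 2*Q))
J(y(-2), 23) + 3611 = (-44 + 2*(-5/4 + (½)*(-2)²)² + 3*(-5/4 + (½)*(-2)²)) + 3611 = (-44 + 2*(-5/4 + (½)*4)² + 3*(-5/4 + (½)*4)) + 3611 = (-44 + 2*(-5/4 + 2)² + 3*(-5/4 + 2)) + 3611 = (-44 + 2*(¾)² + 3*(¾)) + 3611 = (-44 + 2*(9/16) + 9/4) + 3611 = (-44 + 9/8 + 9/4) + 3611 = -325/8 + 3611 = 28563/8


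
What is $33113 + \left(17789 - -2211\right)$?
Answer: $53113$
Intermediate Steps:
$33113 + \left(17789 - -2211\right) = 33113 + \left(17789 + 2211\right) = 33113 + 20000 = 53113$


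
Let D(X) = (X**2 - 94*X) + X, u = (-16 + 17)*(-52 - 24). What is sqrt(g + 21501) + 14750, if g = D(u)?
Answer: 14750 + sqrt(34345) ≈ 14935.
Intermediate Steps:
u = -76 (u = 1*(-76) = -76)
D(X) = X**2 - 93*X
g = 12844 (g = -76*(-93 - 76) = -76*(-169) = 12844)
sqrt(g + 21501) + 14750 = sqrt(12844 + 21501) + 14750 = sqrt(34345) + 14750 = 14750 + sqrt(34345)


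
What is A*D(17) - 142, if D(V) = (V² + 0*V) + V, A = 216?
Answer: 65954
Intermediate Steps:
D(V) = V + V² (D(V) = (V² + 0) + V = V² + V = V + V²)
A*D(17) - 142 = 216*(17*(1 + 17)) - 142 = 216*(17*18) - 142 = 216*306 - 142 = 66096 - 142 = 65954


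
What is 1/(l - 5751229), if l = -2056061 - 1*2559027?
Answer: -1/10366317 ≈ -9.6466e-8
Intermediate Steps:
l = -4615088 (l = -2056061 - 2559027 = -4615088)
1/(l - 5751229) = 1/(-4615088 - 5751229) = 1/(-10366317) = -1/10366317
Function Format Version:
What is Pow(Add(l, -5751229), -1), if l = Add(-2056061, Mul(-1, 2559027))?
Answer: Rational(-1, 10366317) ≈ -9.6466e-8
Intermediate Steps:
l = -4615088 (l = Add(-2056061, -2559027) = -4615088)
Pow(Add(l, -5751229), -1) = Pow(Add(-4615088, -5751229), -1) = Pow(-10366317, -1) = Rational(-1, 10366317)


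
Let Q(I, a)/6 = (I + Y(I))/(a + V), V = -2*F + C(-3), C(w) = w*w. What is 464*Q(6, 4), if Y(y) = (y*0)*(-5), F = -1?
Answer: 5568/5 ≈ 1113.6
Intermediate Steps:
Y(y) = 0 (Y(y) = 0*(-5) = 0)
C(w) = w**2
V = 11 (V = -2*(-1) + (-3)**2 = 2 + 9 = 11)
Q(I, a) = 6*I/(11 + a) (Q(I, a) = 6*((I + 0)/(a + 11)) = 6*(I/(11 + a)) = 6*I/(11 + a))
464*Q(6, 4) = 464*(6*6/(11 + 4)) = 464*(6*6/15) = 464*(6*6*(1/15)) = 464*(12/5) = 5568/5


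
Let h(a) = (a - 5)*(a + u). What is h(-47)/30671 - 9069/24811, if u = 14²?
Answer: -470390927/760978181 ≈ -0.61814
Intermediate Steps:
u = 196
h(a) = (-5 + a)*(196 + a) (h(a) = (a - 5)*(a + 196) = (-5 + a)*(196 + a))
h(-47)/30671 - 9069/24811 = (-980 + (-47)² + 191*(-47))/30671 - 9069/24811 = (-980 + 2209 - 8977)*(1/30671) - 9069*1/24811 = -7748*1/30671 - 9069/24811 = -7748/30671 - 9069/24811 = -470390927/760978181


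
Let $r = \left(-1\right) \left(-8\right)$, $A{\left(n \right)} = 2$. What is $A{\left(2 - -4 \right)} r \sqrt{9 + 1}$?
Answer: $16 \sqrt{10} \approx 50.596$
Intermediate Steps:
$r = 8$
$A{\left(2 - -4 \right)} r \sqrt{9 + 1} = 2 \cdot 8 \sqrt{9 + 1} = 16 \sqrt{10}$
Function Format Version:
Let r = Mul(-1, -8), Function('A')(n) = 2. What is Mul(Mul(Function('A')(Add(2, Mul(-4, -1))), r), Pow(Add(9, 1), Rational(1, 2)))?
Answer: Mul(16, Pow(10, Rational(1, 2))) ≈ 50.596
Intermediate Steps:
r = 8
Mul(Mul(Function('A')(Add(2, Mul(-4, -1))), r), Pow(Add(9, 1), Rational(1, 2))) = Mul(Mul(2, 8), Pow(Add(9, 1), Rational(1, 2))) = Mul(16, Pow(10, Rational(1, 2)))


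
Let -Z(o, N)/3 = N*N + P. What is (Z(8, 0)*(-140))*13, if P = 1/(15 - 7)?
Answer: 1365/2 ≈ 682.50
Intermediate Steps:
P = ⅛ (P = 1/8 = ⅛ ≈ 0.12500)
Z(o, N) = -3/8 - 3*N² (Z(o, N) = -3*(N*N + ⅛) = -3*(N² + ⅛) = -3*(⅛ + N²) = -3/8 - 3*N²)
(Z(8, 0)*(-140))*13 = ((-3/8 - 3*0²)*(-140))*13 = ((-3/8 - 3*0)*(-140))*13 = ((-3/8 + 0)*(-140))*13 = -3/8*(-140)*13 = (105/2)*13 = 1365/2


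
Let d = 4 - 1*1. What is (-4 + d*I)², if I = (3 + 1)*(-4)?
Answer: 2704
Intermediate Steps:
d = 3 (d = 4 - 1 = 3)
I = -16 (I = 4*(-4) = -16)
(-4 + d*I)² = (-4 + 3*(-16))² = (-4 - 48)² = (-52)² = 2704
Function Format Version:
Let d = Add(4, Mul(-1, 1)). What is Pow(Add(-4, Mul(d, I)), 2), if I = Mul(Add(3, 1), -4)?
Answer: 2704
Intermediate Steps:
d = 3 (d = Add(4, -1) = 3)
I = -16 (I = Mul(4, -4) = -16)
Pow(Add(-4, Mul(d, I)), 2) = Pow(Add(-4, Mul(3, -16)), 2) = Pow(Add(-4, -48), 2) = Pow(-52, 2) = 2704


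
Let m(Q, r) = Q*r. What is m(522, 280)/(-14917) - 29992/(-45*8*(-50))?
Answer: -54969119/4794750 ≈ -11.464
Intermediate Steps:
m(522, 280)/(-14917) - 29992/(-45*8*(-50)) = (522*280)/(-14917) - 29992/(-45*8*(-50)) = 146160*(-1/14917) - 29992/((-360*(-50))) = -20880/2131 - 29992/18000 = -20880/2131 - 29992*1/18000 = -20880/2131 - 3749/2250 = -54969119/4794750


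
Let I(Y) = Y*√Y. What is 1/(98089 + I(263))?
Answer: 98089/9603260474 - 263*√263/9603260474 ≈ 9.7700e-6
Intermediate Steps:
I(Y) = Y^(3/2)
1/(98089 + I(263)) = 1/(98089 + 263^(3/2)) = 1/(98089 + 263*√263)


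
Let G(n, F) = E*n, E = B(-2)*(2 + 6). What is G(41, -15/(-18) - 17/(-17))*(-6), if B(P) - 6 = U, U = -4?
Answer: -3936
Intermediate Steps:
B(P) = 2 (B(P) = 6 - 4 = 2)
E = 16 (E = 2*(2 + 6) = 2*8 = 16)
G(n, F) = 16*n
G(41, -15/(-18) - 17/(-17))*(-6) = (16*41)*(-6) = 656*(-6) = -3936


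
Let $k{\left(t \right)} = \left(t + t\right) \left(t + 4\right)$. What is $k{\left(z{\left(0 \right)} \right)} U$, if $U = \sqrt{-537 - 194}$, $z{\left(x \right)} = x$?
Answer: $0$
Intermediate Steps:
$k{\left(t \right)} = 2 t \left(4 + t\right)$
$U = i \sqrt{731}$ ($U = \sqrt{-731} = i \sqrt{731} \approx 27.037 i$)
$k{\left(z{\left(0 \right)} \right)} U = 2 \cdot 0 \left(4 + 0\right) i \sqrt{731} = 2 \cdot 0 \cdot 4 i \sqrt{731} = 0 i \sqrt{731} = 0$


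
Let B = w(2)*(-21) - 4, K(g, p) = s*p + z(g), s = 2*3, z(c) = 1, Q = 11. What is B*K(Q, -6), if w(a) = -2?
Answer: -1330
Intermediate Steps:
s = 6
K(g, p) = 1 + 6*p (K(g, p) = 6*p + 1 = 1 + 6*p)
B = 38 (B = -2*(-21) - 4 = 42 - 4 = 38)
B*K(Q, -6) = 38*(1 + 6*(-6)) = 38*(1 - 36) = 38*(-35) = -1330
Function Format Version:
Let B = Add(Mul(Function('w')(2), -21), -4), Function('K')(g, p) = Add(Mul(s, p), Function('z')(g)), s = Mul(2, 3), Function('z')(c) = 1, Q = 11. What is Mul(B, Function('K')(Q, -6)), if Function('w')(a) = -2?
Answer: -1330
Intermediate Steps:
s = 6
Function('K')(g, p) = Add(1, Mul(6, p)) (Function('K')(g, p) = Add(Mul(6, p), 1) = Add(1, Mul(6, p)))
B = 38 (B = Add(Mul(-2, -21), -4) = Add(42, -4) = 38)
Mul(B, Function('K')(Q, -6)) = Mul(38, Add(1, Mul(6, -6))) = Mul(38, Add(1, -36)) = Mul(38, -35) = -1330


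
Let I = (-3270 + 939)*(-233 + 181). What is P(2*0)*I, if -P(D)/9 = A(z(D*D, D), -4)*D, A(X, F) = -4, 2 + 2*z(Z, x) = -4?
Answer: 0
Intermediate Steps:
z(Z, x) = -3 (z(Z, x) = -1 + (½)*(-4) = -1 - 2 = -3)
P(D) = 36*D (P(D) = -(-36)*D = 36*D)
I = 121212 (I = -2331*(-52) = 121212)
P(2*0)*I = (36*(2*0))*121212 = (36*0)*121212 = 0*121212 = 0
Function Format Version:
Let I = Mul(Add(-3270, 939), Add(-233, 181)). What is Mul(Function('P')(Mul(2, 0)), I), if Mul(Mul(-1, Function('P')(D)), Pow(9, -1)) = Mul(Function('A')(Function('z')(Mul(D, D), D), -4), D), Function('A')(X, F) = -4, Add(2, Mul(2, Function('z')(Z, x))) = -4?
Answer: 0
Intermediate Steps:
Function('z')(Z, x) = -3 (Function('z')(Z, x) = Add(-1, Mul(Rational(1, 2), -4)) = Add(-1, -2) = -3)
Function('P')(D) = Mul(36, D) (Function('P')(D) = Mul(-9, Mul(-4, D)) = Mul(36, D))
I = 121212 (I = Mul(-2331, -52) = 121212)
Mul(Function('P')(Mul(2, 0)), I) = Mul(Mul(36, Mul(2, 0)), 121212) = Mul(Mul(36, 0), 121212) = Mul(0, 121212) = 0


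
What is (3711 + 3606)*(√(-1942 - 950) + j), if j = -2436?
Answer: -17824212 + 14634*I*√723 ≈ -1.7824e+7 + 3.9349e+5*I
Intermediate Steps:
(3711 + 3606)*(√(-1942 - 950) + j) = (3711 + 3606)*(√(-1942 - 950) - 2436) = 7317*(√(-2892) - 2436) = 7317*(2*I*√723 - 2436) = 7317*(-2436 + 2*I*√723) = -17824212 + 14634*I*√723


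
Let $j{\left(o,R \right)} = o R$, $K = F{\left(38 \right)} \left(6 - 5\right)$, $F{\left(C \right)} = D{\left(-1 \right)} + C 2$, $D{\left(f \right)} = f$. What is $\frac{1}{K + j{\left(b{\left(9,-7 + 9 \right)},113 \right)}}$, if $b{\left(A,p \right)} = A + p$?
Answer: $\frac{1}{1318} \approx 0.00075873$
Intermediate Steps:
$F{\left(C \right)} = -1 + 2 C$ ($F{\left(C \right)} = -1 + C 2 = -1 + 2 C$)
$K = 75$ ($K = \left(-1 + 2 \cdot 38\right) \left(6 - 5\right) = \left(-1 + 76\right) \left(6 - 5\right) = 75 \cdot 1 = 75$)
$j{\left(o,R \right)} = R o$
$\frac{1}{K + j{\left(b{\left(9,-7 + 9 \right)},113 \right)}} = \frac{1}{75 + 113 \left(9 + \left(-7 + 9\right)\right)} = \frac{1}{75 + 113 \left(9 + 2\right)} = \frac{1}{75 + 113 \cdot 11} = \frac{1}{75 + 1243} = \frac{1}{1318}$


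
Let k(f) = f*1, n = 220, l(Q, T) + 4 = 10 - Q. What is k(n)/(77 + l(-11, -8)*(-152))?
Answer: -220/2507 ≈ -0.087754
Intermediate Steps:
l(Q, T) = 6 - Q (l(Q, T) = -4 + (10 - Q) = 6 - Q)
k(f) = f
k(n)/(77 + l(-11, -8)*(-152)) = 220/(77 + (6 - 1*(-11))*(-152)) = 220/(77 + (6 + 11)*(-152)) = 220/(77 + 17*(-152)) = 220/(77 - 2584) = 220/(-2507) = 220*(-1/2507) = -220/2507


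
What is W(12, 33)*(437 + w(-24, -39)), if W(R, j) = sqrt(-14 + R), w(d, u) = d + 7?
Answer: 420*I*sqrt(2) ≈ 593.97*I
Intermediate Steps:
w(d, u) = 7 + d
W(12, 33)*(437 + w(-24, -39)) = sqrt(-14 + 12)*(437 + (7 - 24)) = sqrt(-2)*(437 - 17) = (I*sqrt(2))*420 = 420*I*sqrt(2)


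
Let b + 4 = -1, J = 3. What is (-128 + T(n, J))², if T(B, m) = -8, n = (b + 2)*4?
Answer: 18496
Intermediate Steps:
b = -5 (b = -4 - 1 = -5)
n = -12 (n = (-5 + 2)*4 = -3*4 = -12)
(-128 + T(n, J))² = (-128 - 8)² = (-136)² = 18496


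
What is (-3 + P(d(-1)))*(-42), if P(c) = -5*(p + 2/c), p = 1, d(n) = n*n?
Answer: 756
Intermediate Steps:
d(n) = n²
P(c) = -5 - 10/c (P(c) = -5*(1 + 2/c) = -5 - 10/c)
(-3 + P(d(-1)))*(-42) = (-3 + (-5 - 10/((-1)²)))*(-42) = (-3 + (-5 - 10/1))*(-42) = (-3 + (-5 - 10*1))*(-42) = (-3 + (-5 - 10))*(-42) = (-3 - 15)*(-42) = -18*(-42) = 756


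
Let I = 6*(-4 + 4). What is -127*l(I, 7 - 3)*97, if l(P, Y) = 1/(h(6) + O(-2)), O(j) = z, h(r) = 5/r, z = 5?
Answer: -73914/35 ≈ -2111.8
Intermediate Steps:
I = 0 (I = 6*0 = 0)
O(j) = 5
l(P, Y) = 6/35 (l(P, Y) = 1/(5/6 + 5) = 1/(35/6) = 6/35)
-127*l(I, 7 - 3)*97 = -127*6/35*97 = -762/35*97 = -73914/35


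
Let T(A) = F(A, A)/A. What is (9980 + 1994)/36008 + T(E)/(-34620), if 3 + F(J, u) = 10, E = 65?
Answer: 1684052509/5064300150 ≈ 0.33253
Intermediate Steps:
F(J, u) = 7 (F(J, u) = -3 + 10 = 7)
T(A) = 7/A
(9980 + 1994)/36008 + T(E)/(-34620) = (9980 + 1994)/36008 + (7/65)/(-34620) = 11974*(1/36008) + (7*(1/65))*(-1/34620) = 5987/18004 + (7/65)*(-1/34620) = 5987/18004 - 7/2250300 = 1684052509/5064300150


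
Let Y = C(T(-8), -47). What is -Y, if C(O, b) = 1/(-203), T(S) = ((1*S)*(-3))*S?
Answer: 1/203 ≈ 0.0049261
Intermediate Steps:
T(S) = -3*S² (T(S) = (S*(-3))*S = (-3*S)*S = -3*S²)
C(O, b) = -1/203
Y = -1/203 ≈ -0.0049261
-Y = -1*(-1/203) = 1/203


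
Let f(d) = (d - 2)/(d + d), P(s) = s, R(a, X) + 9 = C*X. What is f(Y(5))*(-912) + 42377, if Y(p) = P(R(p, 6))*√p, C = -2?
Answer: 41921 - 304*√5/35 ≈ 41902.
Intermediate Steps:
R(a, X) = -9 - 2*X
Y(p) = -21*√p (Y(p) = (-9 - 2*6)*√p = (-9 - 12)*√p = -21*√p)
f(d) = (-2 + d)/(2*d) (f(d) = (-2 + d)/((2*d)) = (-2 + d)*(1/(2*d)) = (-2 + d)/(2*d))
f(Y(5))*(-912) + 42377 = ((-2 - 21*√5)/(2*((-21*√5))))*(-912) + 42377 = ((-√5/105)*(-2 - 21*√5)/2)*(-912) + 42377 = -√5*(-2 - 21*√5)/210*(-912) + 42377 = 152*√5*(-2 - 21*√5)/35 + 42377 = 42377 + 152*√5*(-2 - 21*√5)/35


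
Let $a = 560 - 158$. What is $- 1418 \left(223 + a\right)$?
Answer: $-886250$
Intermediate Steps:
$a = 402$ ($a = 560 - 158 = 402$)
$- 1418 \left(223 + a\right) = - 1418 \left(223 + 402\right) = \left(-1418\right) 625 = -886250$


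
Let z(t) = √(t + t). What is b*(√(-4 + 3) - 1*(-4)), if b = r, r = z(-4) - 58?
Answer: -2*(4 + I)*(29 - I*√2) ≈ -234.83 - 46.686*I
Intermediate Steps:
z(t) = √2*√t (z(t) = √(2*t) = √2*√t)
r = -58 + 2*I*√2 (r = √2*√(-4) - 58 = √2*(2*I) - 58 = 2*I*√2 - 58 = -58 + 2*I*√2 ≈ -58.0 + 2.8284*I)
b = -58 + 2*I*√2 ≈ -58.0 + 2.8284*I
b*(√(-4 + 3) - 1*(-4)) = (-58 + 2*I*√2)*(√(-4 + 3) - 1*(-4)) = (-58 + 2*I*√2)*(√(-1) + 4) = (-58 + 2*I*√2)*(I + 4) = (-58 + 2*I*√2)*(4 + I)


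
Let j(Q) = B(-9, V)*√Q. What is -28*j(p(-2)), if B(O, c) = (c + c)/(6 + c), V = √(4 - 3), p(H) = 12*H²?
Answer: -32*√3 ≈ -55.426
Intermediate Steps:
V = 1 (V = √1 = 1)
B(O, c) = 2*c/(6 + c) (B(O, c) = (2*c)/(6 + c) = 2*c/(6 + c))
j(Q) = 2*√Q/7 (j(Q) = (2*1/(6 + 1))*√Q = (2*1/7)*√Q = (2*1*(⅐))*√Q = 2*√Q/7)
-28*j(p(-2)) = -8*√(12*(-2)²) = -8*√(12*4) = -8*√48 = -8*4*√3 = -32*√3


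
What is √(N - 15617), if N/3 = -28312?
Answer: I*√100553 ≈ 317.1*I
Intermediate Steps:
N = -84936 (N = 3*(-28312) = -84936)
√(N - 15617) = √(-84936 - 15617) = √(-100553) = I*√100553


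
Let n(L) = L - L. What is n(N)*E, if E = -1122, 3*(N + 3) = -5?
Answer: 0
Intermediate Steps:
N = -14/3 (N = -3 + (1/3)*(-5) = -3 - 5/3 = -14/3 ≈ -4.6667)
n(L) = 0
n(N)*E = 0*(-1122) = 0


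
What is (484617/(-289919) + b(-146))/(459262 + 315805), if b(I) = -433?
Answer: -18002792/32100949939 ≈ -0.00056082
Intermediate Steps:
(484617/(-289919) + b(-146))/(459262 + 315805) = (484617/(-289919) - 433)/(459262 + 315805) = (484617*(-1/289919) - 433)/775067 = (-69231/41417 - 433)*(1/775067) = -18002792/41417*1/775067 = -18002792/32100949939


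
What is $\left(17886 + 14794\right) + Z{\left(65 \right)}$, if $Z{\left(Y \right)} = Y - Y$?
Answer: $32680$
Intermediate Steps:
$Z{\left(Y \right)} = 0$
$\left(17886 + 14794\right) + Z{\left(65 \right)} = \left(17886 + 14794\right) + 0 = 32680 + 0 = 32680$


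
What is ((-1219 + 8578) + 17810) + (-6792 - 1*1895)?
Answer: 16482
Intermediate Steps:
((-1219 + 8578) + 17810) + (-6792 - 1*1895) = (7359 + 17810) + (-6792 - 1895) = 25169 - 8687 = 16482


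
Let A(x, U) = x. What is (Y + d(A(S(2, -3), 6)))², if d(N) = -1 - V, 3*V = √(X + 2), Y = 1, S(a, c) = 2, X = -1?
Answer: ⅑ ≈ 0.11111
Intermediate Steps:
V = ⅓ (V = √(-1 + 2)/3 = √1/3 = (⅓)*1 = ⅓ ≈ 0.33333)
d(N) = -4/3 (d(N) = -1 - 1*⅓ = -1 - ⅓ = -4/3)
(Y + d(A(S(2, -3), 6)))² = (1 - 4/3)² = (-⅓)² = ⅑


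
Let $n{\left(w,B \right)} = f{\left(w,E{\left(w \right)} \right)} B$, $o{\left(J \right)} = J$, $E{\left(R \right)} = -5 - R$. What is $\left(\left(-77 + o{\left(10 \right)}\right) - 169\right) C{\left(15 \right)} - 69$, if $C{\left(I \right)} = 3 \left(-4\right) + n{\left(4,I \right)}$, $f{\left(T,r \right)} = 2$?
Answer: $-4317$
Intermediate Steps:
$n{\left(w,B \right)} = 2 B$
$C{\left(I \right)} = -12 + 2 I$ ($C{\left(I \right)} = 3 \left(-4\right) + 2 I = -12 + 2 I$)
$\left(\left(-77 + o{\left(10 \right)}\right) - 169\right) C{\left(15 \right)} - 69 = \left(\left(-77 + 10\right) - 169\right) \left(-12 + 2 \cdot 15\right) - 69 = \left(-67 - 169\right) \left(-12 + 30\right) - 69 = \left(-236\right) 18 - 69 = -4248 - 69 = -4317$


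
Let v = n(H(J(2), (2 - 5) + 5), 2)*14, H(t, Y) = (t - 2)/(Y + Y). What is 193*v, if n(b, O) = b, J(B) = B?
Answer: 0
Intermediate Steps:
H(t, Y) = (-2 + t)/(2*Y) (H(t, Y) = (-2 + t)/((2*Y)) = (-2 + t)*(1/(2*Y)) = (-2 + t)/(2*Y))
v = 0 (v = ((-2 + 2)/(2*((2 - 5) + 5)))*14 = ((½)*0/(-3 + 5))*14 = ((½)*0/2)*14 = ((½)*(½)*0)*14 = 0*14 = 0)
193*v = 193*0 = 0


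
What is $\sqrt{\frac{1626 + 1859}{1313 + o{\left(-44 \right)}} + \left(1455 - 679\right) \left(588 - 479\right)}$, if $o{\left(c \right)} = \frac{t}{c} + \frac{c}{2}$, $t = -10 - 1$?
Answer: $\frac{2 \sqrt{22565383995}}{1033} \approx 290.84$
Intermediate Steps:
$t = -11$
$o{\left(c \right)} = \frac{c}{2} - \frac{11}{c}$ ($o{\left(c \right)} = - \frac{11}{c} + \frac{c}{2} = \frac{c}{2} - \frac{11}{c}$)
$\sqrt{\frac{1626 + 1859}{1313 + o{\left(-44 \right)}} + \left(1455 - 679\right) \left(588 - 479\right)} = \sqrt{\frac{1626 + 1859}{1313 + \left(\frac{1}{2} \left(-44\right) - \frac{11}{-44}\right)} + \left(1455 - 679\right) \left(588 - 479\right)} = \sqrt{\frac{3485}{1313 - \frac{87}{4}} + 776 \cdot 109} = \sqrt{\frac{3485}{1313 + \left(-22 + \frac{1}{4}\right)} + 84584} = \sqrt{\frac{3485}{1313 - \frac{87}{4}} + 84584} = \sqrt{\frac{3485}{\frac{5165}{4}} + 84584} = \sqrt{3485 \cdot \frac{4}{5165} + 84584} = \sqrt{\frac{2788}{1033} + 84584} = \sqrt{\frac{87378060}{1033}} = \frac{2 \sqrt{22565383995}}{1033}$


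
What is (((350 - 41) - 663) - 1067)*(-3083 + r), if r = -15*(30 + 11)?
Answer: 5254858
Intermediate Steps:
r = -615 (r = -15*41 = -615)
(((350 - 41) - 663) - 1067)*(-3083 + r) = (((350 - 41) - 663) - 1067)*(-3083 - 615) = ((309 - 663) - 1067)*(-3698) = (-354 - 1067)*(-3698) = -1421*(-3698) = 5254858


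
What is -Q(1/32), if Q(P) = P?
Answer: -1/32 ≈ -0.031250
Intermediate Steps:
-Q(1/32) = -1/32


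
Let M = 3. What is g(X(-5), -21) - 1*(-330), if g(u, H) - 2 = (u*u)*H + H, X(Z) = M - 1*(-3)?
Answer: -445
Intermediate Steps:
X(Z) = 6 (X(Z) = 3 - 1*(-3) = 3 + 3 = 6)
g(u, H) = 2 + H + H*u**2 (g(u, H) = 2 + ((u*u)*H + H) = 2 + (u**2*H + H) = 2 + (H*u**2 + H) = 2 + (H + H*u**2) = 2 + H + H*u**2)
g(X(-5), -21) - 1*(-330) = (2 - 21 - 21*6**2) - 1*(-330) = (2 - 21 - 21*36) + 330 = (2 - 21 - 756) + 330 = -775 + 330 = -445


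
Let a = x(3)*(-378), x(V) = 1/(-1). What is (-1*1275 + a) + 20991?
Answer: 20094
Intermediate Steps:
x(V) = -1
a = 378 (a = -1*(-378) = 378)
(-1*1275 + a) + 20991 = (-1*1275 + 378) + 20991 = (-1275 + 378) + 20991 = -897 + 20991 = 20094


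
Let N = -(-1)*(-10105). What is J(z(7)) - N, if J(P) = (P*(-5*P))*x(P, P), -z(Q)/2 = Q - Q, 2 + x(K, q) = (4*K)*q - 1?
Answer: 10105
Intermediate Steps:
x(K, q) = -3 + 4*K*q (x(K, q) = -2 + ((4*K)*q - 1) = -2 + (4*K*q - 1) = -2 + (-1 + 4*K*q) = -3 + 4*K*q)
z(Q) = 0 (z(Q) = -2*(Q - Q) = -2*0 = 0)
J(P) = -5*P²*(-3 + 4*P²) (J(P) = (P*(-5*P))*(-3 + 4*P*P) = (-5*P²)*(-3 + 4*P²) = -5*P²*(-3 + 4*P²))
N = -10105 (N = -1*10105 = -10105)
J(z(7)) - N = 0²*(15 - 20*0²) - 1*(-10105) = 0*(15 - 20*0) + 10105 = 0*(15 + 0) + 10105 = 0*15 + 10105 = 0 + 10105 = 10105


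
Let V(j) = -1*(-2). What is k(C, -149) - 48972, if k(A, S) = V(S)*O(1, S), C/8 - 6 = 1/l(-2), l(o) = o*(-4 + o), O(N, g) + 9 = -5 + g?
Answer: -49298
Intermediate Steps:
V(j) = 2
O(N, g) = -14 + g (O(N, g) = -9 + (-5 + g) = -14 + g)
C = 146/3 (C = 48 + 8/((-2*(-4 - 2))) = 48 + 8/((-2*(-6))) = 48 + 8/12 = 48 + 8*(1/12) = 48 + ⅔ = 146/3 ≈ 48.667)
k(A, S) = -28 + 2*S (k(A, S) = 2*(-14 + S) = -28 + 2*S)
k(C, -149) - 48972 = (-28 + 2*(-149)) - 48972 = (-28 - 298) - 48972 = -326 - 48972 = -49298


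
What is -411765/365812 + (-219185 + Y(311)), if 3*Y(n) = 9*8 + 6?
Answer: -80171403873/365812 ≈ -2.1916e+5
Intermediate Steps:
Y(n) = 26 (Y(n) = (9*8 + 6)/3 = (72 + 6)/3 = (⅓)*78 = 26)
-411765/365812 + (-219185 + Y(311)) = -411765/365812 + (-219185 + 26) = -411765*1/365812 - 219159 = -411765/365812 - 219159 = -80171403873/365812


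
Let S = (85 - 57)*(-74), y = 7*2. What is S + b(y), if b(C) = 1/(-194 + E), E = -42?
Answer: -488993/236 ≈ -2072.0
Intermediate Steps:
y = 14
S = -2072 (S = 28*(-74) = -2072)
b(C) = -1/236 (b(C) = 1/(-194 - 42) = 1/(-236) = -1/236)
S + b(y) = -2072 - 1/236 = -488993/236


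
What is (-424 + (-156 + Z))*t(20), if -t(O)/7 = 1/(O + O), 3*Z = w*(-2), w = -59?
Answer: 5677/60 ≈ 94.617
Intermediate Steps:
Z = 118/3 (Z = (-59*(-2))/3 = (⅓)*118 = 118/3 ≈ 39.333)
t(O) = -7/(2*O) (t(O) = -7/(O + O) = -7*1/(2*O) = -7/(2*O))
(-424 + (-156 + Z))*t(20) = (-424 + (-156 + 118/3))*(-7/2/20) = (-424 - 350/3)*(-7/2*1/20) = -1622/3*(-7/40) = 5677/60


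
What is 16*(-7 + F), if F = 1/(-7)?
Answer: -800/7 ≈ -114.29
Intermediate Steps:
F = -⅐ ≈ -0.14286
16*(-7 + F) = 16*(-7 - ⅐) = 16*(-50/7) = -800/7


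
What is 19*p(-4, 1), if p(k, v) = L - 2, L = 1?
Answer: -19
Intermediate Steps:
p(k, v) = -1 (p(k, v) = 1 - 2 = -1)
19*p(-4, 1) = 19*(-1) = -19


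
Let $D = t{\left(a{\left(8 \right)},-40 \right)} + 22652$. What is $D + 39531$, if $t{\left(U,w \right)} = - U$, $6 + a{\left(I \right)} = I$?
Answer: $62181$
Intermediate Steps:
$a{\left(I \right)} = -6 + I$
$D = 22650$ ($D = - (-6 + 8) + 22652 = \left(-1\right) 2 + 22652 = -2 + 22652 = 22650$)
$D + 39531 = 22650 + 39531 = 62181$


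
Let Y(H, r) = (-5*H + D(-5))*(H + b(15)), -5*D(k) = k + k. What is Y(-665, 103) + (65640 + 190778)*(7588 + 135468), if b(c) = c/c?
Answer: 36679924280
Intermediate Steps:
D(k) = -2*k/5 (D(k) = -(k + k)/5 = -2*k/5)
b(c) = 1
Y(H, r) = (1 + H)*(2 - 5*H) (Y(H, r) = (-5*H - ⅖*(-5))*(H + 1) = (-5*H + 2)*(1 + H) = (2 - 5*H)*(1 + H) = (1 + H)*(2 - 5*H))
Y(-665, 103) + (65640 + 190778)*(7588 + 135468) = (2 - 5*(-665)² - 3*(-665)) + (65640 + 190778)*(7588 + 135468) = (2 - 5*442225 + 1995) + 256418*143056 = (2 - 2211125 + 1995) + 36682133408 = -2209128 + 36682133408 = 36679924280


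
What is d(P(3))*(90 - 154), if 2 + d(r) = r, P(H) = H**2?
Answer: -448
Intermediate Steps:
d(r) = -2 + r
d(P(3))*(90 - 154) = (-2 + 3**2)*(90 - 154) = (-2 + 9)*(-64) = 7*(-64) = -448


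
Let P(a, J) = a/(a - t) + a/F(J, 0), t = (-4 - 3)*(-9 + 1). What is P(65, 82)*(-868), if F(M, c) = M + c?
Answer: -2567110/369 ≈ -6956.9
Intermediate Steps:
t = 56 (t = -7*(-8) = 56)
P(a, J) = a/J + a/(-56 + a) (P(a, J) = a/(a - 1*56) + a/(J + 0) = a/(a - 56) + a/J = a/(-56 + a) + a/J = a/J + a/(-56 + a))
P(65, 82)*(-868) = (65*(-56 + 82 + 65)/(82*(-56 + 65)))*(-868) = (65*(1/82)*91/9)*(-868) = (65*(1/82)*(⅑)*91)*(-868) = (5915/738)*(-868) = -2567110/369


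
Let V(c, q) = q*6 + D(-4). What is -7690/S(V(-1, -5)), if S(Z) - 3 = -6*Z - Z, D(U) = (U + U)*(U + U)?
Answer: 1538/47 ≈ 32.723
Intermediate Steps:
D(U) = 4*U² (D(U) = (2*U)*(2*U) = 4*U²)
V(c, q) = 64 + 6*q (V(c, q) = q*6 + 4*(-4)² = 6*q + 4*16 = 6*q + 64 = 64 + 6*q)
S(Z) = 3 - 7*Z (S(Z) = 3 + (-6*Z - Z) = 3 - 7*Z)
-7690/S(V(-1, -5)) = -7690/(3 - 7*(64 + 6*(-5))) = -7690/(3 - 7*(64 - 30)) = -7690/(3 - 7*34) = -7690/(3 - 238) = -7690/(-235) = -7690*(-1/235) = 1538/47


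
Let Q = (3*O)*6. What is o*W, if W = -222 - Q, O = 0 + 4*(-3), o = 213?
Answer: -1278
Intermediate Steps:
O = -12 (O = 0 - 12 = -12)
Q = -216 (Q = (3*(-12))*6 = -36*6 = -216)
W = -6 (W = -222 - 1*(-216) = -222 + 216 = -6)
o*W = 213*(-6) = -1278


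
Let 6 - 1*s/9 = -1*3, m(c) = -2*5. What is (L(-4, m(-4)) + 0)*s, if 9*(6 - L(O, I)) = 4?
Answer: 450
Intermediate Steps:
m(c) = -10
L(O, I) = 50/9 (L(O, I) = 6 - 1/9*4 = 6 - 4/9 = 50/9)
s = 81 (s = 54 - (-9)*3 = 54 - 9*(-3) = 54 + 27 = 81)
(L(-4, m(-4)) + 0)*s = (50/9 + 0)*81 = (50/9)*81 = 450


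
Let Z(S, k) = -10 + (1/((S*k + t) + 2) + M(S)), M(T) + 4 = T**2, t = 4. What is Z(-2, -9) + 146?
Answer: 3265/24 ≈ 136.04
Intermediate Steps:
M(T) = -4 + T**2
Z(S, k) = -14 + S**2 + 1/(6 + S*k) (Z(S, k) = -10 + (1/((S*k + 4) + 2) + (-4 + S**2)) = -10 + (1/((4 + S*k) + 2) + (-4 + S**2)) = -10 + (1/(6 + S*k) + (-4 + S**2)) = -10 + (-4 + S**2 + 1/(6 + S*k)) = -14 + S**2 + 1/(6 + S*k))
Z(-2, -9) + 146 = (-83 + 6*(-2)**2 - 9*(-2)**3 - 14*(-2)*(-9))/(6 - 2*(-9)) + 146 = (-83 + 6*4 - 9*(-8) - 252)/(6 + 18) + 146 = (-83 + 24 + 72 - 252)/24 + 146 = (1/24)*(-239) + 146 = -239/24 + 146 = 3265/24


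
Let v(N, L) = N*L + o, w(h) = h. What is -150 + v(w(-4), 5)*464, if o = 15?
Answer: -2470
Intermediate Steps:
v(N, L) = 15 + L*N (v(N, L) = N*L + 15 = L*N + 15 = 15 + L*N)
-150 + v(w(-4), 5)*464 = -150 + (15 + 5*(-4))*464 = -150 + (15 - 20)*464 = -150 - 5*464 = -150 - 2320 = -2470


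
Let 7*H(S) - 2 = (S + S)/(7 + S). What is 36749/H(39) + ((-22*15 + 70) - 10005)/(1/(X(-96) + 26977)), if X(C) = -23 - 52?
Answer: -23466750961/85 ≈ -2.7608e+8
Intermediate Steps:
X(C) = -75
H(S) = 2/7 + 2*S/(7*(7 + S)) (H(S) = 2/7 + ((S + S)/(7 + S))/7 = 2/7 + ((2*S)/(7 + S))/7 = 2/7 + (2*S/(7 + S))/7 = 2/7 + 2*S/(7*(7 + S)))
36749/H(39) + ((-22*15 + 70) - 10005)/(1/(X(-96) + 26977)) = 36749/((2*(7 + 2*39)/(7*(7 + 39)))) + ((-22*15 + 70) - 10005)/(1/(-75 + 26977)) = 36749/(((2/7)*(7 + 78)/46)) + ((-330 + 70) - 10005)/(1/26902) = 36749/(((2/7)*(1/46)*85)) + (-260 - 10005)/(1/26902) = 36749/(85/161) - 10265*26902 = 36749*(161/85) - 276149030 = 5916589/85 - 276149030 = -23466750961/85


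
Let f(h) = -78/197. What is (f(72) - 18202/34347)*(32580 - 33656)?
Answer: 6740989360/6766359 ≈ 996.25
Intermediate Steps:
f(h) = -78/197 (f(h) = -78*1/197 = -78/197)
(f(72) - 18202/34347)*(32580 - 33656) = (-78/197 - 18202/34347)*(32580 - 33656) = (-78/197 - 18202*1/34347)*(-1076) = (-78/197 - 18202/34347)*(-1076) = -6264860/6766359*(-1076) = 6740989360/6766359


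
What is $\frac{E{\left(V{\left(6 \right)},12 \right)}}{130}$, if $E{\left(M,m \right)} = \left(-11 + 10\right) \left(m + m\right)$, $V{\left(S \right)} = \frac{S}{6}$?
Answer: $- \frac{12}{65} \approx -0.18462$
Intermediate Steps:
$V{\left(S \right)} = \frac{S}{6}$ ($V{\left(S \right)} = S \frac{1}{6} = \frac{S}{6}$)
$E{\left(M,m \right)} = - 2 m$
$\frac{E{\left(V{\left(6 \right)},12 \right)}}{130} = \frac{\left(-2\right) 12}{130} = \left(-24\right) \frac{1}{130} = - \frac{12}{65}$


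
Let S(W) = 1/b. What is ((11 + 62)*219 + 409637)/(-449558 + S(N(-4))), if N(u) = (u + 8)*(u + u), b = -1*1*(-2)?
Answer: -851248/899115 ≈ -0.94676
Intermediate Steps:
b = 2 (b = -1*(-2) = 2)
N(u) = 2*u*(8 + u) (N(u) = (8 + u)*(2*u) = 2*u*(8 + u))
S(W) = ½ (S(W) = 1/2 = ½)
((11 + 62)*219 + 409637)/(-449558 + S(N(-4))) = ((11 + 62)*219 + 409637)/(-449558 + ½) = (73*219 + 409637)/(-899115/2) = (15987 + 409637)*(-2/899115) = 425624*(-2/899115) = -851248/899115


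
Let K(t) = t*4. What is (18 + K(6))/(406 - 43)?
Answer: 14/121 ≈ 0.11570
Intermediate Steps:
K(t) = 4*t
(18 + K(6))/(406 - 43) = (18 + 4*6)/(406 - 43) = (18 + 24)/363 = 42*(1/363) = 14/121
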